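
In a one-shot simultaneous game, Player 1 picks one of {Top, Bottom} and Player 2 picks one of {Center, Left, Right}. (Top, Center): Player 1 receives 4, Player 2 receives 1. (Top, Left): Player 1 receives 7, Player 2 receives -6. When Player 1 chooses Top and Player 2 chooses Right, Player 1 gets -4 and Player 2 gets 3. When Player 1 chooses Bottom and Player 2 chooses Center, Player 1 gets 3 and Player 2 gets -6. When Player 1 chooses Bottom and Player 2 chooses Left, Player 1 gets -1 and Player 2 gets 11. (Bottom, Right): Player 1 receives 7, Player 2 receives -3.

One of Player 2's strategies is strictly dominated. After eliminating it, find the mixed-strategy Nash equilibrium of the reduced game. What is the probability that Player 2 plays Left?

Player 2's strategy Center is strictly dominated by Right: 3 > 1 and -3 > -6. Eliminate Center.
Player 2's mix must leave Player 1 indifferent between Top and Bottom.
  Player 1's payoff to Top: q·7 + (1−q)·(-4) = 11q - 4
  Player 1's payoff to Bottom: q·(-1) + (1−q)·7 = -8q + 7
  11q - 4 = -8q + 7  ⇒  19q = 11  ⇒  q = 11/19.

q = 11/19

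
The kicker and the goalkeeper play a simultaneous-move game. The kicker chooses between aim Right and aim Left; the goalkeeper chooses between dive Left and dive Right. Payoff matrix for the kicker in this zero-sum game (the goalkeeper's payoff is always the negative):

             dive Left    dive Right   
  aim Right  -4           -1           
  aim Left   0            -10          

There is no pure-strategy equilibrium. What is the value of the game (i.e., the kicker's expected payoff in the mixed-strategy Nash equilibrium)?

For the kicker to be willing to mix, the kicker must be indifferent between aim Right and aim Left, which pins down the goalkeeper's mix.
  the kicker's payoff from aim Right: q·(-4) + (1−q)·(-1) = -3q - 1
  the kicker's payoff from aim Left: q·0 + (1−q)·(-10) = 10q - 10
  -3q - 1 = 10q - 10  ⇒  -13q = -9  ⇒  q = 9/13.
The value is the kicker's expected payoff against this mix (using aim Right): (9/13)·(-4) + (4/13)·(-1) = -40/13.

v = -40/13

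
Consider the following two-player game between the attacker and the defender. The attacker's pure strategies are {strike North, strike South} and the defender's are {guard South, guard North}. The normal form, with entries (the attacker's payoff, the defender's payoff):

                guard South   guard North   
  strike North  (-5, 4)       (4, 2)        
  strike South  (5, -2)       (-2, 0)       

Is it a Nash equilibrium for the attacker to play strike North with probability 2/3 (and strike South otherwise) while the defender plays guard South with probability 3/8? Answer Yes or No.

Given the attacker's mix p = 2/3, the defender's payoff from guard South is 2 but from guard North is 4/3. The defender strictly prefers guard South, so the defender would not mix.
So the proposed profile is not a Nash equilibrium.

No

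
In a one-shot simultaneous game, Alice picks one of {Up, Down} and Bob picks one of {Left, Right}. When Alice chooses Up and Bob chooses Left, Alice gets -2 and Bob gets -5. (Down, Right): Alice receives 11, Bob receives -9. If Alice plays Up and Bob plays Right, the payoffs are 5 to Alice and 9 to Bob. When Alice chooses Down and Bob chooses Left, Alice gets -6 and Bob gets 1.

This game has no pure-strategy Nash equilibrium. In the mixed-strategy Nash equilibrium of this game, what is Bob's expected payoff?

-3/2

For Bob to be willing to mix, Bob must be indifferent between Left and Right, which pins down Alice's mix.
  Bob's payoff from Left: p·(-5) + (1−p)·1 = -6p + 1
  Bob's payoff from Right: p·9 + (1−p)·(-9) = 18p - 9
  -6p + 1 = 18p - 9  ⇒  -24p = -10  ⇒  p = 5/12.
At equilibrium Bob is indifferent across columns, so Bob's payoff equals the payoff from Left: (5/12)·(-5) + (7/12)·1 = -3/2.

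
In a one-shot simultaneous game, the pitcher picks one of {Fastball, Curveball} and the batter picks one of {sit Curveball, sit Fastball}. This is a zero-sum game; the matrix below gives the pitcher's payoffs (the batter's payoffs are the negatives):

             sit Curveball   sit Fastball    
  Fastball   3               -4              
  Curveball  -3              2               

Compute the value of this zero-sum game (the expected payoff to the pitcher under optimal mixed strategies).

v = -1/2

The batter's mix must leave the pitcher indifferent between Fastball and Curveball.
  the pitcher's expected payoff from Fastball: q·3 + (1−q)·(-4) = 7q - 4
  the pitcher's expected payoff from Curveball: q·(-3) + (1−q)·2 = -5q + 2
  7q - 4 = -5q + 2  ⇒  12q = 6  ⇒  q = 1/2.
The value is the pitcher's expected payoff against this mix (using Fastball): (1/2)·3 + (1/2)·(-4) = -1/2.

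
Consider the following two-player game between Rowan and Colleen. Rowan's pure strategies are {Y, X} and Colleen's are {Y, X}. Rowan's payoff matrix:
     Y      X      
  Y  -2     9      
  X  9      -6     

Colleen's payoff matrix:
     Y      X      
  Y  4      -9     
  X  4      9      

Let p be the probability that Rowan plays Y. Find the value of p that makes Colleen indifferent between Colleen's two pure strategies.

Colleen's indifference between Y and X determines Rowan's mixing probability p:
  Colleen's expected payoff from Y: p·4 + (1−p)·4 = 4
  Colleen's expected payoff from X: p·(-9) + (1−p)·9 = -18p + 9
  4 = -18p + 9  ⇒  18p = 5  ⇒  p = 5/18.

p = 5/18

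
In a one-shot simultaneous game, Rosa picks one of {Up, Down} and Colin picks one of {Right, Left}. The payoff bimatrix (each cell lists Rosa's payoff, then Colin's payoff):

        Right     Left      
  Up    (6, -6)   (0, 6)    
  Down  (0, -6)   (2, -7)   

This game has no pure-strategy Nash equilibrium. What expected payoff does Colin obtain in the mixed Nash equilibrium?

-6

Colin's indifference between Right and Left determines Rosa's mixing probability p:
  Colin's payoff from Right: p·(-6) + (1−p)·(-6) = -6
  Colin's payoff from Left: p·6 + (1−p)·(-7) = 13p - 7
  -6 = 13p - 7  ⇒  -13p = -1  ⇒  p = 1/13.
At equilibrium Colin is indifferent across columns, so Colin's payoff equals the payoff from Right: (1/13)·(-6) + (12/13)·(-6) = -6.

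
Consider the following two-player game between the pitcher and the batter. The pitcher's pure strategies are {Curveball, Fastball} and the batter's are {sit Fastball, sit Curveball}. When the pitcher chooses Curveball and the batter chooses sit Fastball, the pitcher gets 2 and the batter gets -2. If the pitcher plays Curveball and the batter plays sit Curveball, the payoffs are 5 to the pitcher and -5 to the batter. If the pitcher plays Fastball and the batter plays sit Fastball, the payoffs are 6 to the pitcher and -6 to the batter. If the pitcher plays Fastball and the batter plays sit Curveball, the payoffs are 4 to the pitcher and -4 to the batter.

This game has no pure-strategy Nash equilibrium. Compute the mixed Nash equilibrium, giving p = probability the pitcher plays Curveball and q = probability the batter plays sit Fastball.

p = 2/5, q = 1/5

In a mixed equilibrium the batter is indifferent between sit Fastball and sit Curveball; this condition fixes p.
  the batter's payoff to sit Fastball: p·(-2) + (1−p)·(-6) = 4p - 6
  the batter's payoff to sit Curveball: p·(-5) + (1−p)·(-4) = -p - 4
  4p - 6 = -p - 4  ⇒  5p = 2  ⇒  p = 2/5.
Set the pitcher's expected payoff from Curveball equal to that from Fastball:
  the pitcher's expected payoff from Curveball: q·2 + (1−q)·5 = -3q + 5
  the pitcher's expected payoff from Fastball: q·6 + (1−q)·4 = 2q + 4
  -3q + 5 = 2q + 4  ⇒  -5q = -1  ⇒  q = 1/5.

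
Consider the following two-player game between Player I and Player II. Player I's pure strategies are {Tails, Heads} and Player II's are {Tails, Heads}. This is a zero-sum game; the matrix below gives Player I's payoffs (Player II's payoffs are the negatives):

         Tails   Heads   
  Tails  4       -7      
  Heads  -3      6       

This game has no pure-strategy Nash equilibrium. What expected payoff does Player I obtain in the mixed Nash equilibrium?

3/20

Player I's indifference between Tails and Heads determines Player II's mixing probability q:
  Player I's expected payoff from Tails: q·4 + (1−q)·(-7) = 11q - 7
  Player I's expected payoff from Heads: q·(-3) + (1−q)·6 = -9q + 6
  11q - 7 = -9q + 6  ⇒  20q = 13  ⇒  q = 13/20.
At equilibrium Player I is indifferent across rows, so Player I's payoff equals the payoff from Tails: (13/20)·4 + (7/20)·(-7) = 3/20.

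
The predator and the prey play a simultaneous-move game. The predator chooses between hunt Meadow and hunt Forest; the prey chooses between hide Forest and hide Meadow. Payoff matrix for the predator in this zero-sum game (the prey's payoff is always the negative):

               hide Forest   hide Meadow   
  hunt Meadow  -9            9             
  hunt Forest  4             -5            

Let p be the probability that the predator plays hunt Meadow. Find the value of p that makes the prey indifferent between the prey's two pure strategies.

The predator's mix must leave the prey indifferent between hide Forest and hide Meadow.
  the prey's payoff from hide Forest: p·9 + (1−p)·(-4) = 13p - 4
  the prey's payoff from hide Meadow: p·(-9) + (1−p)·5 = -14p + 5
  13p - 4 = -14p + 5  ⇒  27p = 9  ⇒  p = 1/3.

p = 1/3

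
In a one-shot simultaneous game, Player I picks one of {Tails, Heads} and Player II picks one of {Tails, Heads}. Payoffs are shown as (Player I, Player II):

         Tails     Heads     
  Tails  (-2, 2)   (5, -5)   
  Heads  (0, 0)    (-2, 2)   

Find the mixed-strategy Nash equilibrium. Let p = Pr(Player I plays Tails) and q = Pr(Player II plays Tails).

p = 2/9, q = 7/9

Set Player II's expected payoff from Tails equal to that from Heads:
  Player II's payoff to Tails: p·2 + (1−p)·0 = 2p
  Player II's payoff to Heads: p·(-5) + (1−p)·2 = -7p + 2
  2p = -7p + 2  ⇒  9p = 2  ⇒  p = 2/9.
In a mixed equilibrium Player I is indifferent between Tails and Heads; this condition fixes q.
  Player I's payoff to Tails: q·(-2) + (1−q)·5 = -7q + 5
  Player I's payoff to Heads: q·0 + (1−q)·(-2) = 2q - 2
  -7q + 5 = 2q - 2  ⇒  -9q = -7  ⇒  q = 7/9.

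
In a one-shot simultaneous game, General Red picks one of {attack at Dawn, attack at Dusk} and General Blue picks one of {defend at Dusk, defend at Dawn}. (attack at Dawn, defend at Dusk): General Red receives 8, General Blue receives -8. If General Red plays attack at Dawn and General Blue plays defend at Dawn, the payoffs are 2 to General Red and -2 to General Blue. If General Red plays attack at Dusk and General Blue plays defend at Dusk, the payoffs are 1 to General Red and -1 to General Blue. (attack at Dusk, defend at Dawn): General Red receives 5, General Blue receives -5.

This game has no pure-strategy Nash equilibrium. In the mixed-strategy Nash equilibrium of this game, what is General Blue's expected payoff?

General Blue's indifference between defend at Dusk and defend at Dawn determines General Red's mixing probability p:
  General Blue's payoff to defend at Dusk: p·(-8) + (1−p)·(-1) = -7p - 1
  General Blue's payoff to defend at Dawn: p·(-2) + (1−p)·(-5) = 3p - 5
  -7p - 1 = 3p - 5  ⇒  -10p = -4  ⇒  p = 2/5.
At equilibrium General Blue is indifferent across columns, so General Blue's payoff equals the payoff from defend at Dusk: (2/5)·(-8) + (3/5)·(-1) = -19/5.

-19/5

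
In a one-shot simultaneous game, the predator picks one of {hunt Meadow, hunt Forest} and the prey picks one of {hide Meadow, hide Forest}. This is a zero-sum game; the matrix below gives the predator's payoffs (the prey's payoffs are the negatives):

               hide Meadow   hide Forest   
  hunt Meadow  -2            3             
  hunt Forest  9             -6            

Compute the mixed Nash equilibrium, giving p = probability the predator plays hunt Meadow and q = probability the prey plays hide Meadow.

p = 3/4, q = 9/20

The prey's indifference between hide Meadow and hide Forest determines the predator's mixing probability p:
  the prey's payoff to hide Meadow: p·2 + (1−p)·(-9) = 11p - 9
  the prey's payoff to hide Forest: p·(-3) + (1−p)·6 = -9p + 6
  11p - 9 = -9p + 6  ⇒  20p = 15  ⇒  p = 3/4.
For the predator to be willing to mix, the predator must be indifferent between hunt Meadow and hunt Forest, which pins down the prey's mix.
  the predator's payoff to hunt Meadow: q·(-2) + (1−q)·3 = -5q + 3
  the predator's payoff to hunt Forest: q·9 + (1−q)·(-6) = 15q - 6
  -5q + 3 = 15q - 6  ⇒  -20q = -9  ⇒  q = 9/20.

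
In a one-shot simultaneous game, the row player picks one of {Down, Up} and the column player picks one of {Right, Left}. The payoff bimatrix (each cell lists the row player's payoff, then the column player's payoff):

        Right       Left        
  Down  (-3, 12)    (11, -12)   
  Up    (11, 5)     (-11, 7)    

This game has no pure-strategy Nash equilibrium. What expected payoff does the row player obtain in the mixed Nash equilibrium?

22/9

In a mixed equilibrium the row player is indifferent between Down and Up; this condition fixes q.
  the row player's payoff from Down: q·(-3) + (1−q)·11 = -14q + 11
  the row player's payoff from Up: q·11 + (1−q)·(-11) = 22q - 11
  -14q + 11 = 22q - 11  ⇒  -36q = -22  ⇒  q = 11/18.
At equilibrium the row player is indifferent across rows, so the row player's payoff equals the payoff from Down: (11/18)·(-3) + (7/18)·11 = 22/9.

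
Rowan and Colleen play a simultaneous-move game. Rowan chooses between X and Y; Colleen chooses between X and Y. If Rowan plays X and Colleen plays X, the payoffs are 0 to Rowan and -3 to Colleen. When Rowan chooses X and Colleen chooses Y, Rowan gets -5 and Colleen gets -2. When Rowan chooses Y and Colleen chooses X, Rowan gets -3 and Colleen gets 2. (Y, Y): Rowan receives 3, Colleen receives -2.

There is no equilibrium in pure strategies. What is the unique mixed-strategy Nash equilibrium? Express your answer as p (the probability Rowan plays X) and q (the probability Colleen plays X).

p = 4/5, q = 8/11

In a mixed equilibrium Colleen is indifferent between X and Y; this condition fixes p.
  Colleen's expected payoff from X: p·(-3) + (1−p)·2 = -5p + 2
  Colleen's expected payoff from Y: p·(-2) + (1−p)·(-2) = -2
  -5p + 2 = -2  ⇒  -5p = -4  ⇒  p = 4/5.
For Rowan to be willing to mix, Rowan must be indifferent between X and Y, which pins down Colleen's mix.
  Rowan's expected payoff from X: q·0 + (1−q)·(-5) = 5q - 5
  Rowan's expected payoff from Y: q·(-3) + (1−q)·3 = -6q + 3
  5q - 5 = -6q + 3  ⇒  11q = 8  ⇒  q = 8/11.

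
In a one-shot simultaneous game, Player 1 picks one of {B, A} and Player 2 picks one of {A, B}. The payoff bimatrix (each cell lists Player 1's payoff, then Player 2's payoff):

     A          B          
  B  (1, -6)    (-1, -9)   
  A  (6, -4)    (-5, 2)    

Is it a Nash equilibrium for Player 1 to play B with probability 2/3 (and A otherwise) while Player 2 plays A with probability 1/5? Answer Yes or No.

No

Given Player 2's mix q = 1/5, Player 1's payoff from B is -3/5 but from A is -14/5. Player 1 strictly prefers B, so Player 1 would not mix.
So the proposed profile is not a Nash equilibrium.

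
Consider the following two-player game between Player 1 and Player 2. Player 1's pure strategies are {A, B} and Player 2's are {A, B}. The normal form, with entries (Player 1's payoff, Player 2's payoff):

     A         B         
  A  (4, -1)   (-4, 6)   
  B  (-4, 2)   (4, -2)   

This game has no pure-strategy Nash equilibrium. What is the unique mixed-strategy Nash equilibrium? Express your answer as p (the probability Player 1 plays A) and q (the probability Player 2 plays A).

Set Player 2's expected payoff from A equal to that from B:
  Player 2's payoff to A: p·(-1) + (1−p)·2 = -3p + 2
  Player 2's payoff to B: p·6 + (1−p)·(-2) = 8p - 2
  -3p + 2 = 8p - 2  ⇒  -11p = -4  ⇒  p = 4/11.
Set Player 1's expected payoff from A equal to that from B:
  Player 1's payoff to A: q·4 + (1−q)·(-4) = 8q - 4
  Player 1's payoff to B: q·(-4) + (1−q)·4 = -8q + 4
  8q - 4 = -8q + 4  ⇒  16q = 8  ⇒  q = 1/2.

p = 4/11, q = 1/2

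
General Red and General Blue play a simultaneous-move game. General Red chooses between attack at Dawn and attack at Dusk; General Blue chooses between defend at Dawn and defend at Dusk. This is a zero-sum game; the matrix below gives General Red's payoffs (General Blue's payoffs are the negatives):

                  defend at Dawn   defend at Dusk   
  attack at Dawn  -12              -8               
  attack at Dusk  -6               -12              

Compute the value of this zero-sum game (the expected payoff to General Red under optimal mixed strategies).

v = -48/5

Set General Red's expected payoff from attack at Dawn equal to that from attack at Dusk:
  General Red's expected payoff from attack at Dawn: q·(-12) + (1−q)·(-8) = -4q - 8
  General Red's expected payoff from attack at Dusk: q·(-6) + (1−q)·(-12) = 6q - 12
  -4q - 8 = 6q - 12  ⇒  -10q = -4  ⇒  q = 2/5.
The value is General Red's expected payoff against this mix (using attack at Dawn): (2/5)·(-12) + (3/5)·(-8) = -48/5.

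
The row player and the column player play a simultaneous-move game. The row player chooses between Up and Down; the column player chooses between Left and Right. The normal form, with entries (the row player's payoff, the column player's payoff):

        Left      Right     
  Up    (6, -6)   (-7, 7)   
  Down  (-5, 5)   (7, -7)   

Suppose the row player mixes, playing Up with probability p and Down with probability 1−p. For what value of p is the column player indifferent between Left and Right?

For the column player to be willing to mix, the column player must be indifferent between Left and Right, which pins down the row player's mix.
  the column player's payoff from Left: p·(-6) + (1−p)·5 = -11p + 5
  the column player's payoff from Right: p·7 + (1−p)·(-7) = 14p - 7
  -11p + 5 = 14p - 7  ⇒  -25p = -12  ⇒  p = 12/25.

p = 12/25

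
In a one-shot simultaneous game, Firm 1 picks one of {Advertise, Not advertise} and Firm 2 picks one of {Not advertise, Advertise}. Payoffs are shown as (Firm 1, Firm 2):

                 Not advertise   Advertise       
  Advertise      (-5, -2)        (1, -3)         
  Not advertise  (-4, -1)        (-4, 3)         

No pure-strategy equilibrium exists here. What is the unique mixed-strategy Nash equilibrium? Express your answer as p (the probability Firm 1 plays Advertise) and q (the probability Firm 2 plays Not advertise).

Set Firm 2's expected payoff from Not advertise equal to that from Advertise:
  Firm 2's payoff from Not advertise: p·(-2) + (1−p)·(-1) = -p - 1
  Firm 2's payoff from Advertise: p·(-3) + (1−p)·3 = -6p + 3
  -p - 1 = -6p + 3  ⇒  5p = 4  ⇒  p = 4/5.
In a mixed equilibrium Firm 1 is indifferent between Advertise and Not advertise; this condition fixes q.
  Firm 1's expected payoff from Advertise: q·(-5) + (1−q)·1 = -6q + 1
  Firm 1's expected payoff from Not advertise: q·(-4) + (1−q)·(-4) = -4
  -6q + 1 = -4  ⇒  -6q = -5  ⇒  q = 5/6.

p = 4/5, q = 5/6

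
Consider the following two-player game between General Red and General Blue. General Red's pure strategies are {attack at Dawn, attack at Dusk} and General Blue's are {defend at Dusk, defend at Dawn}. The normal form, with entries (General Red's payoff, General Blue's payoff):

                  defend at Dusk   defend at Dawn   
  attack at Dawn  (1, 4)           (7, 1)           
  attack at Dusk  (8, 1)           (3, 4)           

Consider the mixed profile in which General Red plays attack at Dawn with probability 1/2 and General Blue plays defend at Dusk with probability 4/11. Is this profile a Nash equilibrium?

Yes

Check General Blue's indifference given General Red's mix p = 1/2:
  payoff from defend at Dusk = 5/2; payoff from defend at Dawn = 5/2 — equal.
Check General Red's indifference given General Blue's mix q = 4/11:
  payoff from attack at Dawn = 53/11; payoff from attack at Dusk = 53/11 — equal.
Both players are indifferent, so neither can profitably deviate.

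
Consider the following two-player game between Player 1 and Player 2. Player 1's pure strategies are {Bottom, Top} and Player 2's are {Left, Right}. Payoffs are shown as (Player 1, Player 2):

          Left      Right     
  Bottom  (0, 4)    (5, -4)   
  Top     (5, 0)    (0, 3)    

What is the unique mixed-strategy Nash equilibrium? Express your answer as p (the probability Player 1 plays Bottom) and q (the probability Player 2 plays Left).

p = 3/11, q = 1/2

Player 1's mix must leave Player 2 indifferent between Left and Right.
  Player 2's payoff to Left: p·4 + (1−p)·0 = 4p
  Player 2's payoff to Right: p·(-4) + (1−p)·3 = -7p + 3
  4p = -7p + 3  ⇒  11p = 3  ⇒  p = 3/11.
Player 1's indifference between Bottom and Top determines Player 2's mixing probability q:
  Player 1's payoff to Bottom: q·0 + (1−q)·5 = -5q + 5
  Player 1's payoff to Top: q·5 + (1−q)·0 = 5q
  -5q + 5 = 5q  ⇒  -10q = -5  ⇒  q = 1/2.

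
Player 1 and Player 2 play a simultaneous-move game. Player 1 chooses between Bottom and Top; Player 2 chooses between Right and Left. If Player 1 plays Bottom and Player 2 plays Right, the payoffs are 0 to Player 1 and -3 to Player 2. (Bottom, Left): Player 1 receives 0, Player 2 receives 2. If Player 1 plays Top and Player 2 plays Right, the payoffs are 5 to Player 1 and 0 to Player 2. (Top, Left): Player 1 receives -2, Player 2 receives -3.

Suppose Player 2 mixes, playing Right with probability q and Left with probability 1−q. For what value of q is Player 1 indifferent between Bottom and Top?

q = 2/7

Player 2's mix must leave Player 1 indifferent between Bottom and Top.
  Player 1's payoff from Bottom: q·0 + (1−q)·0 = 0
  Player 1's payoff from Top: q·5 + (1−q)·(-2) = 7q - 2
  0 = 7q - 2  ⇒  -7q = -2  ⇒  q = 2/7.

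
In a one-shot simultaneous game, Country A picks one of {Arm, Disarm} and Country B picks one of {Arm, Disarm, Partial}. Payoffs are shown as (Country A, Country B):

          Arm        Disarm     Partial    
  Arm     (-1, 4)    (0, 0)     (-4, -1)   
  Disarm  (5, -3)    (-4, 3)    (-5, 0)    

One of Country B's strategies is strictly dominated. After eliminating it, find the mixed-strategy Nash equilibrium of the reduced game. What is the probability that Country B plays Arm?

Country B's strategy Partial is strictly dominated by Disarm: 0 > -1 and 3 > 0. Eliminate Partial.
For Country A to be willing to mix, Country A must be indifferent between Arm and Disarm, which pins down Country B's mix.
  Country A's payoff to Arm: q·(-1) + (1−q)·0 = -q
  Country A's payoff to Disarm: q·5 + (1−q)·(-4) = 9q - 4
  -q = 9q - 4  ⇒  -10q = -4  ⇒  q = 2/5.

q = 2/5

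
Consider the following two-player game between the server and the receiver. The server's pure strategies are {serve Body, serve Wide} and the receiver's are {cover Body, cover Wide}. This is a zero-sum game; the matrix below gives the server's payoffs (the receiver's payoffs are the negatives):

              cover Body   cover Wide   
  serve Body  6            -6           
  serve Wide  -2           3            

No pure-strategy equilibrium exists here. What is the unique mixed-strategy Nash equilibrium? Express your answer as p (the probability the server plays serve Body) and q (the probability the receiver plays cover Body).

p = 5/17, q = 9/17

In a mixed equilibrium the receiver is indifferent between cover Body and cover Wide; this condition fixes p.
  the receiver's payoff to cover Body: p·(-6) + (1−p)·2 = -8p + 2
  the receiver's payoff to cover Wide: p·6 + (1−p)·(-3) = 9p - 3
  -8p + 2 = 9p - 3  ⇒  -17p = -5  ⇒  p = 5/17.
In a mixed equilibrium the server is indifferent between serve Body and serve Wide; this condition fixes q.
  the server's expected payoff from serve Body: q·6 + (1−q)·(-6) = 12q - 6
  the server's expected payoff from serve Wide: q·(-2) + (1−q)·3 = -5q + 3
  12q - 6 = -5q + 3  ⇒  17q = 9  ⇒  q = 9/17.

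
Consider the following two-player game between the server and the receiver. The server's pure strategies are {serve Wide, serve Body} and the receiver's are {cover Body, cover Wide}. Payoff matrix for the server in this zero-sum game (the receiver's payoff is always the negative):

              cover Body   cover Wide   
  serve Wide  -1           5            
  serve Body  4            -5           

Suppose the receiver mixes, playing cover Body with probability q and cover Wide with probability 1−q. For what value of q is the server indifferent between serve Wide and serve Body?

The receiver's mix must leave the server indifferent between serve Wide and serve Body.
  the server's payoff to serve Wide: q·(-1) + (1−q)·5 = -6q + 5
  the server's payoff to serve Body: q·4 + (1−q)·(-5) = 9q - 5
  -6q + 5 = 9q - 5  ⇒  -15q = -10  ⇒  q = 2/3.

q = 2/3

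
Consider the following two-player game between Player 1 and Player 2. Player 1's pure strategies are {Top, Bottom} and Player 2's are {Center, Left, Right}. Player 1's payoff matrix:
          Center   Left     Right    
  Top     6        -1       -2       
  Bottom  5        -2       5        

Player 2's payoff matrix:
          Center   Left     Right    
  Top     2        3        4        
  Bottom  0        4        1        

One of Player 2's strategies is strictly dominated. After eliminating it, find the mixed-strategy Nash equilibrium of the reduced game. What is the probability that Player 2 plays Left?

Player 2's strategy Center is strictly dominated by Right: 4 > 2 and 1 > 0. Eliminate Center.
In a mixed equilibrium Player 1 is indifferent between Top and Bottom; this condition fixes q.
  Player 1's expected payoff from Top: q·(-1) + (1−q)·(-2) = q - 2
  Player 1's expected payoff from Bottom: q·(-2) + (1−q)·5 = -7q + 5
  q - 2 = -7q + 5  ⇒  8q = 7  ⇒  q = 7/8.

q = 7/8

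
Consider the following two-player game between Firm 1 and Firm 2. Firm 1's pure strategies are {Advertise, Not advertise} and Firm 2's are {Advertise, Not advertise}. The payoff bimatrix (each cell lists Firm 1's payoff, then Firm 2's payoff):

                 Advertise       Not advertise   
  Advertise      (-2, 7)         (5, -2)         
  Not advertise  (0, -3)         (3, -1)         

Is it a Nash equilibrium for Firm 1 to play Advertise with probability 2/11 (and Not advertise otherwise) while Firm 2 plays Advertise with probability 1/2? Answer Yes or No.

Check Firm 2's indifference given Firm 1's mix p = 2/11:
  payoff from Advertise = -13/11; payoff from Not advertise = -13/11 — equal.
Check Firm 1's indifference given Firm 2's mix q = 1/2:
  payoff from Advertise = 3/2; payoff from Not advertise = 3/2 — equal.
Both players are indifferent, so neither can profitably deviate.

Yes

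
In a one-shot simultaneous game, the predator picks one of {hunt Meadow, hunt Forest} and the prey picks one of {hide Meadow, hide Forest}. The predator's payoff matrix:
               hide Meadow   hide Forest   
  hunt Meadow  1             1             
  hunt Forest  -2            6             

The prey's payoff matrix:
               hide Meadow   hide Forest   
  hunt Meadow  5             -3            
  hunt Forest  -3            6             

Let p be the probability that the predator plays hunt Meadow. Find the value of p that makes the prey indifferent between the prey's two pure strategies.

p = 9/17

The predator's mix must leave the prey indifferent between hide Meadow and hide Forest.
  the prey's payoff from hide Meadow: p·5 + (1−p)·(-3) = 8p - 3
  the prey's payoff from hide Forest: p·(-3) + (1−p)·6 = -9p + 6
  8p - 3 = -9p + 6  ⇒  17p = 9  ⇒  p = 9/17.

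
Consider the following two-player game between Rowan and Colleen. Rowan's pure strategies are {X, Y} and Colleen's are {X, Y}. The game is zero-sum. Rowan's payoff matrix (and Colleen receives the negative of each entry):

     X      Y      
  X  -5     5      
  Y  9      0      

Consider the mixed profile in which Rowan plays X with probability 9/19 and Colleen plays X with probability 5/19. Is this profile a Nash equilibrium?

Check Colleen's indifference given Rowan's mix p = 9/19:
  payoff from X = -45/19; payoff from Y = -45/19 — equal.
Check Rowan's indifference given Colleen's mix q = 5/19:
  payoff from X = 45/19; payoff from Y = 45/19 — equal.
Both players are indifferent, so neither can profitably deviate.

Yes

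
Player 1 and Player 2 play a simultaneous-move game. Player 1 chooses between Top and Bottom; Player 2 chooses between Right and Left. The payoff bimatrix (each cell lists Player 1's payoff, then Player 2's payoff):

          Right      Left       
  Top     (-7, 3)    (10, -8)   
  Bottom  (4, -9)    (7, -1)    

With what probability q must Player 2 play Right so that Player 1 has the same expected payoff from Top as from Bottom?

For Player 1 to be willing to mix, Player 1 must be indifferent between Top and Bottom, which pins down Player 2's mix.
  Player 1's payoff from Top: q·(-7) + (1−q)·10 = -17q + 10
  Player 1's payoff from Bottom: q·4 + (1−q)·7 = -3q + 7
  -17q + 10 = -3q + 7  ⇒  -14q = -3  ⇒  q = 3/14.

q = 3/14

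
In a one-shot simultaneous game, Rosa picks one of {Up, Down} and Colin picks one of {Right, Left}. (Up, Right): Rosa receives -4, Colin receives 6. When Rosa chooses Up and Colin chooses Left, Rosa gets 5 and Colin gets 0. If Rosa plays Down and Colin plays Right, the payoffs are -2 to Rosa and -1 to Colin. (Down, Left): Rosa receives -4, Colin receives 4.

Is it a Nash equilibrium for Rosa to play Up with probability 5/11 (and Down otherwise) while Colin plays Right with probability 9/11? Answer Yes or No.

Yes

Check Colin's indifference given Rosa's mix p = 5/11:
  payoff from Right = 24/11; payoff from Left = 24/11 — equal.
Check Rosa's indifference given Colin's mix q = 9/11:
  payoff from Up = -26/11; payoff from Down = -26/11 — equal.
Both players are indifferent, so neither can profitably deviate.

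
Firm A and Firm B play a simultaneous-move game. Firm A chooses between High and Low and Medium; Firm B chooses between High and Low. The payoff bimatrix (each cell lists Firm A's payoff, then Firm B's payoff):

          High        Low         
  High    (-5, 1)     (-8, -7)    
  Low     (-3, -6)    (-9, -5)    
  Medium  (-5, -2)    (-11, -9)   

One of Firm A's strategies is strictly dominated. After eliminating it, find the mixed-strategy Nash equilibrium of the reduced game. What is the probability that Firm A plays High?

p = 1/9

Firm A's strategy Medium is strictly dominated by Low: -3 > -5 and -9 > -11. Eliminate Medium.
Firm B's indifference between High and Low determines Firm A's mixing probability p:
  Firm B's payoff to High: p·1 + (1−p)·(-6) = 7p - 6
  Firm B's payoff to Low: p·(-7) + (1−p)·(-5) = -2p - 5
  7p - 6 = -2p - 5  ⇒  9p = 1  ⇒  p = 1/9.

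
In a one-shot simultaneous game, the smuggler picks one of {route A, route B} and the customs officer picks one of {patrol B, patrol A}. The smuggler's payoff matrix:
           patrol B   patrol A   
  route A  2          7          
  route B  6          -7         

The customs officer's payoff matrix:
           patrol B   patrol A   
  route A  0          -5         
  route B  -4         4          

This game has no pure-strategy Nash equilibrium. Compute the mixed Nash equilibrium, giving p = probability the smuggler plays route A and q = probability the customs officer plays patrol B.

p = 8/13, q = 7/9

Set the customs officer's expected payoff from patrol B equal to that from patrol A:
  the customs officer's expected payoff from patrol B: p·0 + (1−p)·(-4) = 4p - 4
  the customs officer's expected payoff from patrol A: p·(-5) + (1−p)·4 = -9p + 4
  4p - 4 = -9p + 4  ⇒  13p = 8  ⇒  p = 8/13.
The customs officer's mix must leave the smuggler indifferent between route A and route B.
  the smuggler's payoff to route A: q·2 + (1−q)·7 = -5q + 7
  the smuggler's payoff to route B: q·6 + (1−q)·(-7) = 13q - 7
  -5q + 7 = 13q - 7  ⇒  -18q = -14  ⇒  q = 7/9.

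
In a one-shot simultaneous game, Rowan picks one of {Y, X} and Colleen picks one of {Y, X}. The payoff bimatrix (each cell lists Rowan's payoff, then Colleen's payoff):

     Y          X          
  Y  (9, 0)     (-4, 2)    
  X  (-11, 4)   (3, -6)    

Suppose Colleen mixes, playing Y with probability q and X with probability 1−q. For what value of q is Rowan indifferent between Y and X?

q = 7/27

Rowan's indifference between Y and X determines Colleen's mixing probability q:
  Rowan's payoff from Y: q·9 + (1−q)·(-4) = 13q - 4
  Rowan's payoff from X: q·(-11) + (1−q)·3 = -14q + 3
  13q - 4 = -14q + 3  ⇒  27q = 7  ⇒  q = 7/27.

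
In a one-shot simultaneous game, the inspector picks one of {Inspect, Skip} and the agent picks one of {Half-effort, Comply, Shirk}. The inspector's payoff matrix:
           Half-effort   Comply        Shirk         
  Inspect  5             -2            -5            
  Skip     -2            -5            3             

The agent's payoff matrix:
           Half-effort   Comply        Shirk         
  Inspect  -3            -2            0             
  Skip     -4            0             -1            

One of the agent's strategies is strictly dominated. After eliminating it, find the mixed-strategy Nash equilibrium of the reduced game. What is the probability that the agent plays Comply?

q = 8/11

The agent's strategy Half-effort is strictly dominated by Shirk: 0 > -3 and -1 > -4. Eliminate Half-effort.
For the inspector to be willing to mix, the inspector must be indifferent between Inspect and Skip, which pins down the agent's mix.
  the inspector's expected payoff from Inspect: q·(-2) + (1−q)·(-5) = 3q - 5
  the inspector's expected payoff from Skip: q·(-5) + (1−q)·3 = -8q + 3
  3q - 5 = -8q + 3  ⇒  11q = 8  ⇒  q = 8/11.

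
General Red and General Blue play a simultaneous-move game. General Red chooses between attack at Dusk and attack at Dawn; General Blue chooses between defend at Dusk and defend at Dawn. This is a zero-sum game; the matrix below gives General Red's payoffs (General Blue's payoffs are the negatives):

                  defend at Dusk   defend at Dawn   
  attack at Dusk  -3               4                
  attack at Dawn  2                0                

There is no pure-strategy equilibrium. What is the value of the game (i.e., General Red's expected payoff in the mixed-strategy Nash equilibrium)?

v = 8/9

General Red's indifference between attack at Dusk and attack at Dawn determines General Blue's mixing probability q:
  General Red's payoff from attack at Dusk: q·(-3) + (1−q)·4 = -7q + 4
  General Red's payoff from attack at Dawn: q·2 + (1−q)·0 = 2q
  -7q + 4 = 2q  ⇒  -9q = -4  ⇒  q = 4/9.
The value is General Red's expected payoff against this mix (using attack at Dusk): (4/9)·(-3) + (5/9)·4 = 8/9.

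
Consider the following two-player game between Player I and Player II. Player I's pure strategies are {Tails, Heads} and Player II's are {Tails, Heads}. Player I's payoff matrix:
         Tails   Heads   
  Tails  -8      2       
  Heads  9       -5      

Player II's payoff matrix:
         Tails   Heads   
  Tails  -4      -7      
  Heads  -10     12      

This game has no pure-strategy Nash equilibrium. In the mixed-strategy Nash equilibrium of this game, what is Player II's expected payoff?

-118/25

Set Player II's expected payoff from Tails equal to that from Heads:
  Player II's payoff from Tails: p·(-4) + (1−p)·(-10) = 6p - 10
  Player II's payoff from Heads: p·(-7) + (1−p)·12 = -19p + 12
  6p - 10 = -19p + 12  ⇒  25p = 22  ⇒  p = 22/25.
At equilibrium Player II is indifferent across columns, so Player II's payoff equals the payoff from Tails: (22/25)·(-4) + (3/25)·(-10) = -118/25.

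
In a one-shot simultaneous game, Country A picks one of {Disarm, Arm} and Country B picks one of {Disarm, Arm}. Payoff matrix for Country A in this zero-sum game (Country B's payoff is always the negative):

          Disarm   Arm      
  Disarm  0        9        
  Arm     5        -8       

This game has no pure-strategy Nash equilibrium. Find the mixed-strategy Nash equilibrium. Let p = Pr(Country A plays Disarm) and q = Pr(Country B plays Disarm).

p = 13/22, q = 17/22

Country A's mix must leave Country B indifferent between Disarm and Arm.
  Country B's payoff to Disarm: p·0 + (1−p)·(-5) = 5p - 5
  Country B's payoff to Arm: p·(-9) + (1−p)·8 = -17p + 8
  5p - 5 = -17p + 8  ⇒  22p = 13  ⇒  p = 13/22.
In a mixed equilibrium Country A is indifferent between Disarm and Arm; this condition fixes q.
  Country A's payoff to Disarm: q·0 + (1−q)·9 = -9q + 9
  Country A's payoff to Arm: q·5 + (1−q)·(-8) = 13q - 8
  -9q + 9 = 13q - 8  ⇒  -22q = -17  ⇒  q = 17/22.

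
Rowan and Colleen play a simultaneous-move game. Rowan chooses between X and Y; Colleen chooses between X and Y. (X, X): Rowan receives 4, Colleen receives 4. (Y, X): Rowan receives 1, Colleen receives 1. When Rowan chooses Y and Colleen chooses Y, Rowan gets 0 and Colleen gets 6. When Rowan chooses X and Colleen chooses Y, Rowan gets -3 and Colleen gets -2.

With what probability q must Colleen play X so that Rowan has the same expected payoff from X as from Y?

q = 1/2

Colleen's mix must leave Rowan indifferent between X and Y.
  Rowan's expected payoff from X: q·4 + (1−q)·(-3) = 7q - 3
  Rowan's expected payoff from Y: q·1 + (1−q)·0 = q
  7q - 3 = q  ⇒  6q = 3  ⇒  q = 1/2.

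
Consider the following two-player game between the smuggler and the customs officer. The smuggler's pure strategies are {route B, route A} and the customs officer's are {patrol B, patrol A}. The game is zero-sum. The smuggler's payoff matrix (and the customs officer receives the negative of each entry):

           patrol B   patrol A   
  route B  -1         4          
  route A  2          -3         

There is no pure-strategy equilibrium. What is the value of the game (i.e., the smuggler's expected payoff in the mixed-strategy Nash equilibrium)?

v = 1/2

For the smuggler to be willing to mix, the smuggler must be indifferent between route B and route A, which pins down the customs officer's mix.
  the smuggler's expected payoff from route B: q·(-1) + (1−q)·4 = -5q + 4
  the smuggler's expected payoff from route A: q·2 + (1−q)·(-3) = 5q - 3
  -5q + 4 = 5q - 3  ⇒  -10q = -7  ⇒  q = 7/10.
The value is the smuggler's expected payoff against this mix (using route B): (7/10)·(-1) + (3/10)·4 = 1/2.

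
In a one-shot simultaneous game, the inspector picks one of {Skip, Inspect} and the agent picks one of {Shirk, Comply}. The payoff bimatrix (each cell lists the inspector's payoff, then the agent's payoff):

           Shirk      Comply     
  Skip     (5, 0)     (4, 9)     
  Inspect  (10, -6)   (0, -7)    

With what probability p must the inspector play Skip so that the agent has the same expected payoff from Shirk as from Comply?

Set the agent's expected payoff from Shirk equal to that from Comply:
  the agent's payoff from Shirk: p·0 + (1−p)·(-6) = 6p - 6
  the agent's payoff from Comply: p·9 + (1−p)·(-7) = 16p - 7
  6p - 6 = 16p - 7  ⇒  -10p = -1  ⇒  p = 1/10.

p = 1/10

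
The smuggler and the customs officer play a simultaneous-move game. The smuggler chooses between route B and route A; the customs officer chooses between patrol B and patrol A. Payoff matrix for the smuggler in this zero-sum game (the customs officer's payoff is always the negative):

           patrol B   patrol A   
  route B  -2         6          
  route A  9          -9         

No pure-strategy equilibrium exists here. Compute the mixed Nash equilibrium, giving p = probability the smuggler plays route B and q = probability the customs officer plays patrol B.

In a mixed equilibrium the customs officer is indifferent between patrol B and patrol A; this condition fixes p.
  the customs officer's payoff to patrol B: p·2 + (1−p)·(-9) = 11p - 9
  the customs officer's payoff to patrol A: p·(-6) + (1−p)·9 = -15p + 9
  11p - 9 = -15p + 9  ⇒  26p = 18  ⇒  p = 9/13.
In a mixed equilibrium the smuggler is indifferent between route B and route A; this condition fixes q.
  the smuggler's payoff to route B: q·(-2) + (1−q)·6 = -8q + 6
  the smuggler's payoff to route A: q·9 + (1−q)·(-9) = 18q - 9
  -8q + 6 = 18q - 9  ⇒  -26q = -15  ⇒  q = 15/26.

p = 9/13, q = 15/26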